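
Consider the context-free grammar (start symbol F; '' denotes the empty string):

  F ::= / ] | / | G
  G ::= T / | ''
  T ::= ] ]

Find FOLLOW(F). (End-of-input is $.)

{ $ }

F is the start symbol, so $ ∈ FOLLOW(F).
Union: FOLLOW(F) = { $ }.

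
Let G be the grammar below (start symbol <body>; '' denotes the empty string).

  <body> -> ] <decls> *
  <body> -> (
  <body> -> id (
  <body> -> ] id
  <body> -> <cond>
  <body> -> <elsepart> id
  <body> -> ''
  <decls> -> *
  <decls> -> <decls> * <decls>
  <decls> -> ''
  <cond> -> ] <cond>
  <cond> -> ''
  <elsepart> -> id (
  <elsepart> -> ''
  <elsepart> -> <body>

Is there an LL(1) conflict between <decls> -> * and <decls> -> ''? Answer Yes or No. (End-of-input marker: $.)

Yes

FIRST(*) = { * } and FIRST('') = { '' }.
The second alternative is nullable and FOLLOW(<decls>) = { * } shares * with FIRST of the first — conflict.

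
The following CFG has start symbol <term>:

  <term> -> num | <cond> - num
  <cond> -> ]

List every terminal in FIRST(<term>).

<term> -> num contributes {num}.
From <term> -> <cond> - num: add FIRST(<cond>) = { ] }.
Union: FIRST(<term>) = { ], num }.

{ ], num }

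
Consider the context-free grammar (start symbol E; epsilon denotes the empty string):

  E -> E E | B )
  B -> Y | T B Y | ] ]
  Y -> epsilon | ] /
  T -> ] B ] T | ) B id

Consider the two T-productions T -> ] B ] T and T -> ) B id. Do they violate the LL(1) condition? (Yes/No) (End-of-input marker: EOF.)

FIRST(] B ] T) = { ] } and FIRST() B id) = { ) }.
The FIRST sets are disjoint and neither alternative is nullable — no conflict.

No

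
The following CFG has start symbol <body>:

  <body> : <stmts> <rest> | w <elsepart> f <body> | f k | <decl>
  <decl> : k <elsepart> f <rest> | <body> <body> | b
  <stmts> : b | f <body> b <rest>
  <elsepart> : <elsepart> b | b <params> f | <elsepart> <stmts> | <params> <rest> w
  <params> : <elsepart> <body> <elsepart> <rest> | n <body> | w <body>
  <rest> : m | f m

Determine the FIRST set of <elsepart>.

{ b, n, w }

From <elsepart> : <elsepart> b: add FIRST(<elsepart>) = { b, n, w }.
<elsepart> : b <params> f contributes {b}.
From <elsepart> : <elsepart> <stmts>: add FIRST(<elsepart>) = { b, n, w }.
From <elsepart> : <params> <rest> w: add FIRST(<params>) = { b, n, w }.
Union: FIRST(<elsepart>) = { b, n, w }.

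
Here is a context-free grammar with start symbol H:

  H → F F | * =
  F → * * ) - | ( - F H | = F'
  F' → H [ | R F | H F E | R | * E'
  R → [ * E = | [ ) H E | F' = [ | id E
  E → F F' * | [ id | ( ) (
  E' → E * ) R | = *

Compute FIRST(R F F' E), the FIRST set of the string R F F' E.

{ (, *, =, [, id }

Add FIRST(R) = { (, *, =, [, id }; R is not nullable, stop.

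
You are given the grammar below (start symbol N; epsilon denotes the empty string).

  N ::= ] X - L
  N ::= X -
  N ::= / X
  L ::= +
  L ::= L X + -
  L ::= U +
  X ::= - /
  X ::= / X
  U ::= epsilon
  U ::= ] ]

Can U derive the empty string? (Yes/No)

Yes

U has an epsilon-production, so U ⇒ epsilon.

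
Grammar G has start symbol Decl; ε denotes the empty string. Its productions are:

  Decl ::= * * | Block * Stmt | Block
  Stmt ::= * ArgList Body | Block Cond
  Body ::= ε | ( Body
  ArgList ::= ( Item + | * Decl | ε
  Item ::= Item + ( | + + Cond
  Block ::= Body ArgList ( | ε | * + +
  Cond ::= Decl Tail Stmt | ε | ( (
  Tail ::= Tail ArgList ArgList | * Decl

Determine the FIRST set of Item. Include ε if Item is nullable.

{ + }

From Item ::= Item + (: add FIRST(Item) = { + }.
Item ::= + + Cond contributes {+}.
Union: FIRST(Item) = { + }.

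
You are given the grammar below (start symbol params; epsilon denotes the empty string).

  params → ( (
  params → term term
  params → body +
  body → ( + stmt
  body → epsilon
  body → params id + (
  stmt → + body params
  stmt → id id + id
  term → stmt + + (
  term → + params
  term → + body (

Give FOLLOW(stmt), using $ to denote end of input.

In body → ( + stmt: stmt is at the end, add FOLLOW(body) = { (, +, id }.
In term → stmt + + (: add FIRST(+ + () = { + }.
Union: FOLLOW(stmt) = { (, +, id }.

{ (, +, id }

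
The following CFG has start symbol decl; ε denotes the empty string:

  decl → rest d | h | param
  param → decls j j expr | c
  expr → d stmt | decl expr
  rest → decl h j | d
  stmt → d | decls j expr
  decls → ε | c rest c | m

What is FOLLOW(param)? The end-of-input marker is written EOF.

In decl → param: param is at the end, add FOLLOW(decl) = { EOF, c, d, h, j, m }.
Union: FOLLOW(param) = { EOF, c, d, h, j, m }.

{ EOF, c, d, h, j, m }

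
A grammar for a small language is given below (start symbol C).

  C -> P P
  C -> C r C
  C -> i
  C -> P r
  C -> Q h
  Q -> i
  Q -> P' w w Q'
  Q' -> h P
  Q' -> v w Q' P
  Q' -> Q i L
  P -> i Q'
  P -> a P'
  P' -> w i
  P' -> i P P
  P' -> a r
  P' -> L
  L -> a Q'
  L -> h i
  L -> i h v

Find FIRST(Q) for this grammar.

Q -> i contributes {i}.
From Q -> P' w w Q': add FIRST(P') = { a, h, i, w }.
Union: FIRST(Q) = { a, h, i, w }.

{ a, h, i, w }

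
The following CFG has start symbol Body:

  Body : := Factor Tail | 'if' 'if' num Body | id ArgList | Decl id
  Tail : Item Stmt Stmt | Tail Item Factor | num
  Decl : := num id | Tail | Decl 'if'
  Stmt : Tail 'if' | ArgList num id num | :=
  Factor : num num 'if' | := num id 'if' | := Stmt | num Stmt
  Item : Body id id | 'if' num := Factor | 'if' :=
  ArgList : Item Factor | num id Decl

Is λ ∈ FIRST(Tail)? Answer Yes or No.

No nonterminal in this grammar is nullable.
No production of Tail has an RHS whose symbols are all nullable, so Tail is not nullable.

No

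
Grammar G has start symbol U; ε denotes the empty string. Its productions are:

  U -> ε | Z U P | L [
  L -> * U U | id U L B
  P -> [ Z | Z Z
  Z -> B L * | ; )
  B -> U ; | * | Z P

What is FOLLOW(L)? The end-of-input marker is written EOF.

In U -> L [: add FIRST([) = { [ }.
In L -> id U L B: add FIRST(B) = { *, ;, id }.
In Z -> B L *: add FIRST(*) = { * }.
Union: FOLLOW(L) = { *, ;, [, id }.

{ *, ;, [, id }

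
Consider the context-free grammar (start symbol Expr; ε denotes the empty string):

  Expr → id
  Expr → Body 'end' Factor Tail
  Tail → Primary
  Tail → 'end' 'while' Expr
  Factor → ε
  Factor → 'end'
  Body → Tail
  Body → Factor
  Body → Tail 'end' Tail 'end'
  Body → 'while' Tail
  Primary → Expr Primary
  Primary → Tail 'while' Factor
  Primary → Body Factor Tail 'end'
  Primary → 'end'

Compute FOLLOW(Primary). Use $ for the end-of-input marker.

{ $, 'end', 'while', id }

In Tail → Primary: Primary is at the end, add FOLLOW(Tail) = { $, 'end', 'while', id }.
In Primary → Expr Primary: Primary is at the end, add FOLLOW(Primary) = { $, 'end', 'while', id }.
Union: FOLLOW(Primary) = { $, 'end', 'while', id }.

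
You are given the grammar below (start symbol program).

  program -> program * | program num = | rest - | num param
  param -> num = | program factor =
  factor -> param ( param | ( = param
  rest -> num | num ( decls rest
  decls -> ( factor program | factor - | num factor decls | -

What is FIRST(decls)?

{ (, -, num }

decls -> ( factor program contributes {(}.
From decls -> factor -: add FIRST(factor) = { (, num }.
decls -> num factor decls contributes {num}.
decls -> - contributes {-}.
Union: FIRST(decls) = { (, -, num }.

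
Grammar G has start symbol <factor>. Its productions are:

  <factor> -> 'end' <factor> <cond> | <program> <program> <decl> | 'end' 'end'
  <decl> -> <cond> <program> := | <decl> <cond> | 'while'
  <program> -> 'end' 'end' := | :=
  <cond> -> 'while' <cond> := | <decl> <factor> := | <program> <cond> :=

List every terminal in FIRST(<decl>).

{ 'end', 'while', := }

From <decl> -> <cond> <program> :=: add FIRST(<cond>) = { 'end', 'while', := }.
From <decl> -> <decl> <cond>: add FIRST(<decl>) = { 'end', 'while', := }.
<decl> -> 'while' contributes {'while'}.
Union: FIRST(<decl>) = { 'end', 'while', := }.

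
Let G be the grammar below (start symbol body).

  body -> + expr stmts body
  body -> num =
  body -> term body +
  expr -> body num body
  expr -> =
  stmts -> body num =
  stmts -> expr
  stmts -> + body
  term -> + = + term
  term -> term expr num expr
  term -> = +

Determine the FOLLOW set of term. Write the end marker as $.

{ +, =, num }

In body -> term body +: add FIRST(body +) = { +, =, num }.
In term -> + = + term: term is at the end, add FOLLOW(term) = { +, =, num }.
In term -> term expr num expr: add FIRST(expr num expr) = { +, =, num }.
Union: FOLLOW(term) = { +, =, num }.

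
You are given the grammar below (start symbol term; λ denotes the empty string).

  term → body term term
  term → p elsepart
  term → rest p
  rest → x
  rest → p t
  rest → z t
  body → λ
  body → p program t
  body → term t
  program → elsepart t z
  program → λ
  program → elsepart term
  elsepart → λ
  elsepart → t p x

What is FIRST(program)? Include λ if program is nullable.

From program → elsepart t z: elsepart nullable, take FIRST(elsepart) ∪ {t} = { t }.
program → λ contributes λ.
From program → elsepart term: elsepart nullable, take FIRST(elsepart) ∪ FIRST(term) = { p, t, x, z }.
Union: FIRST(program) = { p, t, x, z, λ }.

{ p, t, x, z, λ }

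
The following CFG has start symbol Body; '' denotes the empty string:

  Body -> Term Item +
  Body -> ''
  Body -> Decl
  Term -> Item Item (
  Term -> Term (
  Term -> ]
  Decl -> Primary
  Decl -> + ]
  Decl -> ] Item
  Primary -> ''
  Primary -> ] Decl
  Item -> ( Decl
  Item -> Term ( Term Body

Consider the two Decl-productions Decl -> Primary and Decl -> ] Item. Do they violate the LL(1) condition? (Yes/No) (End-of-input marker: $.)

Yes

FIRST(Primary) = { ], '' } and FIRST(] Item) = { ] }.
Both contain ], so the two alternatives are not disjoint — LL(1) conflict.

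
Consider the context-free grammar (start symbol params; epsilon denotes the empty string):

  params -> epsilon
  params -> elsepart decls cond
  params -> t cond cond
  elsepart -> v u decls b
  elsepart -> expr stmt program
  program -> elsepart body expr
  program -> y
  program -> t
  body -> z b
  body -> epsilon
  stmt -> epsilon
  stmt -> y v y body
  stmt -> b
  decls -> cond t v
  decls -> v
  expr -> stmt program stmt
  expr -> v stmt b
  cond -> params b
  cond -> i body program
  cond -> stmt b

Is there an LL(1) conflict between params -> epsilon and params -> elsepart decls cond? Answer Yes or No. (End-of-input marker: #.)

FIRST(epsilon) = { epsilon } and FIRST(elsepart decls cond) = { b, t, v, y }.
The first alternative is nullable and FOLLOW(params) = { #, b } shares b with FIRST of the second — conflict.

Yes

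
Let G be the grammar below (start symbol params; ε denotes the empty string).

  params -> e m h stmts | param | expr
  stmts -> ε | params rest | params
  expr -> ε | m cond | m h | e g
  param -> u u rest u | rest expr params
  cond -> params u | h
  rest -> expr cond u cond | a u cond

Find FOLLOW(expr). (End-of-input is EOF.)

In params -> expr: expr is at the end, add FOLLOW(params) = { EOF, a, e, h, m, u }.
In param -> rest expr params: add FIRST(params)\{ε} = { a, e, h, m, u }.
  Since params is nullable, also add FOLLOW(param) = { EOF, a, e, h, m, u }.
In rest -> expr cond u cond: add FIRST(cond u cond) = { a, e, h, m, u }.
Union: FOLLOW(expr) = { EOF, a, e, h, m, u }.

{ EOF, a, e, h, m, u }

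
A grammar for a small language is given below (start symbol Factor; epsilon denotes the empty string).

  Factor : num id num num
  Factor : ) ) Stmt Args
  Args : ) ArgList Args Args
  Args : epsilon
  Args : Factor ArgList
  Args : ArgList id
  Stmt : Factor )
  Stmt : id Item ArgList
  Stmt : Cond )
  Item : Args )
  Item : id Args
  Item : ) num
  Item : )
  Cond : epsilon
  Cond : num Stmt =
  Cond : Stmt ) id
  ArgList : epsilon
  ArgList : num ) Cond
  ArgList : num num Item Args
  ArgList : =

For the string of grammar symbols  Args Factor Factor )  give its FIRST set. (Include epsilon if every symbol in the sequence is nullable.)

{ ), =, id, num }

Add FIRST(Args)\{epsilon} = { ), =, id, num }; Args is nullable, continue.
Add FIRST(Factor) = { ), num }; Factor is not nullable, stop.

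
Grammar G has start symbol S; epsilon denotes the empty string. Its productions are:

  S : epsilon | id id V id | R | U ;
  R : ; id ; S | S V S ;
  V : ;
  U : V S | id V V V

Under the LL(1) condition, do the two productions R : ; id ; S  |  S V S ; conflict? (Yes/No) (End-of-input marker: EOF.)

FIRST(; id ; S) = { ; } and FIRST(S V S ;) = { ;, id }.
Both contain ;, so the two alternatives are not disjoint — LL(1) conflict.

Yes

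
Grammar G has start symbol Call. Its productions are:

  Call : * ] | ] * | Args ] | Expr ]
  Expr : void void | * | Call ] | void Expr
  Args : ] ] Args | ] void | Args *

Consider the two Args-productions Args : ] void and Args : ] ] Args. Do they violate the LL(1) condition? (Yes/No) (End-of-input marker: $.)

FIRST(] void) = { ] } and FIRST(] ] Args) = { ] }.
Both contain ], so the two alternatives are not disjoint — LL(1) conflict.

Yes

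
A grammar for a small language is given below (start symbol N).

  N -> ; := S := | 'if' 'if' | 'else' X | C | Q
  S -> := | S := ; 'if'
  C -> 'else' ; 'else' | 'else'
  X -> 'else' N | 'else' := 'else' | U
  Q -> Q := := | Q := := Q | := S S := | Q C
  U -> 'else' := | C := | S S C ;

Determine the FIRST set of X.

{ 'else', := }

X -> 'else' N contributes {'else'}.
X -> 'else' := 'else' contributes {'else'}.
From X -> U: add FIRST(U) = { 'else', := }.
Union: FIRST(X) = { 'else', := }.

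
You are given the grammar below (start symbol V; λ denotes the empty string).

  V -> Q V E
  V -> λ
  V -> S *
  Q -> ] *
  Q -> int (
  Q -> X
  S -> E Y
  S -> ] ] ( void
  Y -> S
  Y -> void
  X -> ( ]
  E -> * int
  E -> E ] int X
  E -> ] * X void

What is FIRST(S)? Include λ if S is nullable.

{ *, ] }

From S -> E Y: add FIRST(E) = { *, ] }.
S -> ] ] ( void contributes {]}.
Union: FIRST(S) = { *, ] }.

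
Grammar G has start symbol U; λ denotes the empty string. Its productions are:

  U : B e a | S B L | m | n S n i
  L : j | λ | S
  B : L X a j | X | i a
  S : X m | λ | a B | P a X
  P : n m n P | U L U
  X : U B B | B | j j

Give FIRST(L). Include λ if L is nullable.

L : j contributes {j}.
L : λ contributes λ.
From L : S: add FIRST(S) = { a, i, j, m, n, λ } (including λ since S is nullable).
Union: FIRST(L) = { a, i, j, m, n, λ }.

{ a, i, j, m, n, λ }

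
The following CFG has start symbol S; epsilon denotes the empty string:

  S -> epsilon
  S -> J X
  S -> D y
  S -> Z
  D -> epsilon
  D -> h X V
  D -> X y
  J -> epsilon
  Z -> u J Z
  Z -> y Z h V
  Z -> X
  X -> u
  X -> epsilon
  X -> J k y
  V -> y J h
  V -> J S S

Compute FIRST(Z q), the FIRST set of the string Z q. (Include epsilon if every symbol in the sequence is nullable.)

Add FIRST(Z)\{epsilon} = { k, u, y }; Z is nullable, continue.
q is a terminal; add {q} and stop.

{ k, q, u, y }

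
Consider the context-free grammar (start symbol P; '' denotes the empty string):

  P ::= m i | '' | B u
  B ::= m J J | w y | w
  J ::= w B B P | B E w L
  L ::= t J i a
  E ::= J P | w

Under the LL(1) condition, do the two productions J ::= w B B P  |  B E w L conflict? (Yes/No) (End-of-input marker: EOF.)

FIRST(w B B P) = { w } and FIRST(B E w L) = { m, w }.
Both contain w, so the two alternatives are not disjoint — LL(1) conflict.

Yes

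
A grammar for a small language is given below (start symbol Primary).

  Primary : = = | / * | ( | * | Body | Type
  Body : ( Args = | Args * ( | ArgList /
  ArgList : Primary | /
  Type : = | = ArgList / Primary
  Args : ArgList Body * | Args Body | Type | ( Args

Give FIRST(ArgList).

From ArgList : Primary: add FIRST(Primary) = { (, *, /, = }.
ArgList : / contributes {/}.
Union: FIRST(ArgList) = { (, *, /, = }.

{ (, *, /, = }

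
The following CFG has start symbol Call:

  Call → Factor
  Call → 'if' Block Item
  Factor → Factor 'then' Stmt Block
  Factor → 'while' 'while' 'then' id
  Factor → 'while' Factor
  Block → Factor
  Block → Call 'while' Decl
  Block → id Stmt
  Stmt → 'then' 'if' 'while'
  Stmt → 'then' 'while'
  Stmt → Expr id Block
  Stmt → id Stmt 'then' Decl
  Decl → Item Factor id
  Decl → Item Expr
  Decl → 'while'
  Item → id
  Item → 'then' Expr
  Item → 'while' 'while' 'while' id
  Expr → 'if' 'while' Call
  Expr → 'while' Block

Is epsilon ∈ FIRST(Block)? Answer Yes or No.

No

No nonterminal in this grammar is nullable.
No production of Block has an RHS whose symbols are all nullable, so Block is not nullable.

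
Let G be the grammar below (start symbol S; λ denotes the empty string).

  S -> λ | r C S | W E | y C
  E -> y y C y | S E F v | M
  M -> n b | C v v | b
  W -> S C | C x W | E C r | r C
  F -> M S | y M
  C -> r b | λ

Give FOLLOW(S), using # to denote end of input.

S is the start symbol, so # ∈ FOLLOW(S).
In S -> r C S: S is at the end, add FOLLOW(S) = { #, b, n, r, v, x, y }.
In E -> S E F v: add FIRST(E F v) = { b, n, r, v, x, y }.
In W -> S C: add FIRST(C)\{λ} = { r }.
  Since C is nullable, also add FOLLOW(W) = { b, n, r, v, x, y }.
In F -> M S: S is at the end, add FOLLOW(F) = { v }.
Union: FOLLOW(S) = { #, b, n, r, v, x, y }.

{ #, b, n, r, v, x, y }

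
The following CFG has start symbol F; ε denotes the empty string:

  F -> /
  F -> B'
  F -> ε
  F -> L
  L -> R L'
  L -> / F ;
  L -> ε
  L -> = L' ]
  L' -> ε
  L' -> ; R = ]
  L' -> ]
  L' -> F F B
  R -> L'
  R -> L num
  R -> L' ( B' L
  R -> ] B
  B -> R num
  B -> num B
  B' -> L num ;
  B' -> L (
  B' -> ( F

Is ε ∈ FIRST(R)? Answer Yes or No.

R -> L' and each of L' is nullable, so R ⇒* ε.

Yes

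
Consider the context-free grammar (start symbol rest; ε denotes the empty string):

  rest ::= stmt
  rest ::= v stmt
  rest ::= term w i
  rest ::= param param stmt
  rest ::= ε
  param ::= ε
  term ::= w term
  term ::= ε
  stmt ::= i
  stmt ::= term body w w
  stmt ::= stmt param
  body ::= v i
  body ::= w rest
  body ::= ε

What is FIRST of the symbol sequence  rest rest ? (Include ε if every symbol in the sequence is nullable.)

Add FIRST(rest)\{ε} = { i, v, w }; rest is nullable, continue.
Add FIRST(rest)\{ε} = { i, v, w }; rest is nullable, continue.
Every symbol is nullable, so include ε.

{ i, v, w, ε }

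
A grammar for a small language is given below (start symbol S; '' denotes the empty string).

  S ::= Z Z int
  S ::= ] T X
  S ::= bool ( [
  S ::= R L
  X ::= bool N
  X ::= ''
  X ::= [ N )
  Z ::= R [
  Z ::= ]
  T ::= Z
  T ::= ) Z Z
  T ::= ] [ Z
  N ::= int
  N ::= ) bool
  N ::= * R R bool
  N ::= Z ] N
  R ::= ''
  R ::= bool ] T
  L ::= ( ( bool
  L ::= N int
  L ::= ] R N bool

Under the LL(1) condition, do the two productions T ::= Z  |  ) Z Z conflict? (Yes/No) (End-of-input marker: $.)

FIRST(Z) = { [, ], bool } and FIRST() Z Z) = { ) }.
The FIRST sets are disjoint and neither alternative is nullable — no conflict.

No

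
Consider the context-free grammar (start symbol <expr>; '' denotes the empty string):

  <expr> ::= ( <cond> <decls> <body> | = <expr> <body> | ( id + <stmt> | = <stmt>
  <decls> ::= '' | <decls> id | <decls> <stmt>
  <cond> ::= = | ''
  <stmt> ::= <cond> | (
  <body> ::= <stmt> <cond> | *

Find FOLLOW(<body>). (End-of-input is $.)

In <expr> ::= ( <cond> <decls> <body>: <body> is at the end, add FOLLOW(<expr>) = { $, (, *, = }.
In <expr> ::= = <expr> <body>: <body> is at the end, add FOLLOW(<expr>) = { $, (, *, = }.
Union: FOLLOW(<body>) = { $, (, *, = }.

{ $, (, *, = }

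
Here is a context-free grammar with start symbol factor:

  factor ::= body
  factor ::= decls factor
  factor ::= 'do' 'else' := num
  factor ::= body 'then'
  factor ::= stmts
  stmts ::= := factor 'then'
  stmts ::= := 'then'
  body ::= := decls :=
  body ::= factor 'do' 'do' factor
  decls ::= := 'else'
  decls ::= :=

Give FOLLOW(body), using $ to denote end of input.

{ $, 'do', 'then' }

In factor ::= body: body is at the end, add FOLLOW(factor) = { $, 'do', 'then' }.
In factor ::= body 'then': add FIRST('then') = { 'then' }.
Union: FOLLOW(body) = { $, 'do', 'then' }.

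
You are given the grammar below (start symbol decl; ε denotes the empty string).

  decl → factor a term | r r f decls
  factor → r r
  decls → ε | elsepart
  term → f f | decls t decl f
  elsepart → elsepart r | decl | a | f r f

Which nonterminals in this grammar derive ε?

{ decls }

Directly nullable (have an ε-production): decls.
No other nonterminal has a production whose RHS symbols are all nullable.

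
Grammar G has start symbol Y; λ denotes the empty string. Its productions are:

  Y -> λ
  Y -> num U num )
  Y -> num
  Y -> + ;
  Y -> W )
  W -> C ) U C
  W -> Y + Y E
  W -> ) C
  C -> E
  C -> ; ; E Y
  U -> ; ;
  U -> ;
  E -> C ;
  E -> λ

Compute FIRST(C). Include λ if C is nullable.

{ ;, λ }

From C -> E: add FIRST(E) = { ;, λ } (including λ since E is nullable).
C -> ; ; E Y contributes {;}.
Union: FIRST(C) = { ;, λ }.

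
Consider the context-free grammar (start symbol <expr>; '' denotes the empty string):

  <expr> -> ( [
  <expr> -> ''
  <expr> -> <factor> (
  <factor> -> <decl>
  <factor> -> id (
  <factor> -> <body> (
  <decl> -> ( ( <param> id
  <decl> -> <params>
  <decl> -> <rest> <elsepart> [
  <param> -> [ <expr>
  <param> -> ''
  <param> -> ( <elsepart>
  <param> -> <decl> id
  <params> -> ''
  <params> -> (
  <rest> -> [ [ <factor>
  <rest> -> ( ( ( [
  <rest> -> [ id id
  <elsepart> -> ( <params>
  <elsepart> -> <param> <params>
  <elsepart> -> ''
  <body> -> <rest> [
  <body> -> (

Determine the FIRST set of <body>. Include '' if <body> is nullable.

From <body> -> <rest> [: add FIRST(<rest>) = { (, [ }.
<body> -> ( contributes {(}.
Union: FIRST(<body>) = { (, [ }.

{ (, [ }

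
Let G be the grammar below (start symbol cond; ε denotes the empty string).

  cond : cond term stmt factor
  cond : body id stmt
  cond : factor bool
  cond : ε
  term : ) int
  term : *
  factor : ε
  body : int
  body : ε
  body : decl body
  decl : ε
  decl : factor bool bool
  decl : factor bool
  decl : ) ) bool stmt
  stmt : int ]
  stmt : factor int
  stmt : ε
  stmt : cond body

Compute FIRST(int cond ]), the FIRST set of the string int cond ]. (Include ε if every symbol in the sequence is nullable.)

int is a terminal; add {int} and stop.

{ int }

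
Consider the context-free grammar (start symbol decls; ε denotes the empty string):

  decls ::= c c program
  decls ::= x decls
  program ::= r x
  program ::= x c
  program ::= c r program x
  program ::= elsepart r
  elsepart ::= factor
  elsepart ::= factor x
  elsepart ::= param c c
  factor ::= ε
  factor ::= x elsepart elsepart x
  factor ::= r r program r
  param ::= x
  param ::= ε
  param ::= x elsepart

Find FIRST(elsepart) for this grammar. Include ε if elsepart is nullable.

From elsepart ::= factor: add FIRST(factor) = { r, x, ε } (including ε since factor is nullable).
From elsepart ::= factor x: factor nullable, take FIRST(factor) ∪ {x} = { r, x }.
From elsepart ::= param c c: param nullable, take FIRST(param) ∪ {c} = { c, x }.
Union: FIRST(elsepart) = { c, r, x, ε }.

{ c, r, x, ε }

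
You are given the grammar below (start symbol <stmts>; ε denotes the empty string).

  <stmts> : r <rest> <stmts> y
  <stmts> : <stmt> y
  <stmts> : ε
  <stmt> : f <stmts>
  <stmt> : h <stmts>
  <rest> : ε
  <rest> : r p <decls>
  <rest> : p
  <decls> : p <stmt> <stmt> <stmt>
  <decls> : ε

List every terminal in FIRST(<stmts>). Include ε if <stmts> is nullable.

<stmts> : r <rest> <stmts> y contributes {r}.
From <stmts> : <stmt> y: add FIRST(<stmt>) = { f, h }.
<stmts> : ε contributes ε.
Union: FIRST(<stmts>) = { f, h, r, ε }.

{ f, h, r, ε }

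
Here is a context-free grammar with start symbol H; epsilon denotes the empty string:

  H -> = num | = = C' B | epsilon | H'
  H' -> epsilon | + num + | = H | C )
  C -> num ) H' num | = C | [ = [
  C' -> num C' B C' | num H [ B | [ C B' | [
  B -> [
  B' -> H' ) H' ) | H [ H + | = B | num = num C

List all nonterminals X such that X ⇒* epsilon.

{ H, H' }

Directly nullable (have an epsilon-production): H, H'.
No other nonterminal has a production whose RHS symbols are all nullable.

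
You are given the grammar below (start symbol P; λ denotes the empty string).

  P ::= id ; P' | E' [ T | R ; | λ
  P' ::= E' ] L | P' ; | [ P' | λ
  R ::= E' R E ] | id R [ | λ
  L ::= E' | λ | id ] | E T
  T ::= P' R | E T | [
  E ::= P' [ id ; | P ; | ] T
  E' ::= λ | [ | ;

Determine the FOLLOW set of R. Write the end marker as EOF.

{ EOF, ;, [, ], id }

In P ::= R ;: add FIRST(;) = { ; }.
In R ::= E' R E ]: add FIRST(E ]) = { ;, [, ], id }.
In R ::= id R [: add FIRST([) = { [ }.
In T ::= P' R: R is at the end, add FOLLOW(T) = { EOF, ;, [, ], id }.
Union: FOLLOW(R) = { EOF, ;, [, ], id }.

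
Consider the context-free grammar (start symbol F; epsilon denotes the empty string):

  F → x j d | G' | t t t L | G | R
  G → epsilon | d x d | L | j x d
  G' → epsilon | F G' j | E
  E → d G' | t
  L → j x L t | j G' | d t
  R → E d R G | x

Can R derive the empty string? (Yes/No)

No

Nullable nonterminals: F, G, G'.
No production of R has an RHS whose symbols are all nullable, so R is not nullable.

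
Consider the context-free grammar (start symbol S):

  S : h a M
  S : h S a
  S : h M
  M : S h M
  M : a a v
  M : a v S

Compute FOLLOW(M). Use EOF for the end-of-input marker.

In S : h a M: M is at the end, add FOLLOW(S) = { EOF, a, h }.
In S : h M: M is at the end, add FOLLOW(S) = { EOF, a, h }.
In M : S h M: M is at the end, add FOLLOW(M) = { EOF, a, h }.
Union: FOLLOW(M) = { EOF, a, h }.

{ EOF, a, h }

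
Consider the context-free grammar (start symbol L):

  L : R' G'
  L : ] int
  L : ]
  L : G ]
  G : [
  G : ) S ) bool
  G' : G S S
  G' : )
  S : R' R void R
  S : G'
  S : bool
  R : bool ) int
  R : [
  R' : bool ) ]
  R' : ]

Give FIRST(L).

From L : R' G': add FIRST(R') = { ], bool }.
L : ] int contributes {]}.
L : ] contributes {]}.
From L : G ]: add FIRST(G) = { ), [ }.
Union: FIRST(L) = { ), [, ], bool }.

{ ), [, ], bool }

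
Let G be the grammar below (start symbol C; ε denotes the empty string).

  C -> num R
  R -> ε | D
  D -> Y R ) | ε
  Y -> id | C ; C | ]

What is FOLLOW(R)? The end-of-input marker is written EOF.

In C -> num R: R is at the end, add FOLLOW(C) = { EOF, ), ;, ], id, num }.
In D -> Y R ): add FIRST()) = { ) }.
Union: FOLLOW(R) = { EOF, ), ;, ], id, num }.

{ EOF, ), ;, ], id, num }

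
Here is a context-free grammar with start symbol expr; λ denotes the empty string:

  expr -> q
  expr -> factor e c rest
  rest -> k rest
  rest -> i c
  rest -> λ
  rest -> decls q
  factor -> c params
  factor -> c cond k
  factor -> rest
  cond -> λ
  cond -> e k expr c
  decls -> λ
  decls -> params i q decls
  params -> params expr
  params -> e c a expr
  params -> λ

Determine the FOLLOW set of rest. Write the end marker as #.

{ #, c, e, i, k, q }

In expr -> factor e c rest: rest is at the end, add FOLLOW(expr) = { #, c, e, i, k, q }.
In rest -> k rest: rest is at the end, add FOLLOW(rest) = { #, c, e, i, k, q }.
In factor -> rest: rest is at the end, add FOLLOW(factor) = { e }.
Union: FOLLOW(rest) = { #, c, e, i, k, q }.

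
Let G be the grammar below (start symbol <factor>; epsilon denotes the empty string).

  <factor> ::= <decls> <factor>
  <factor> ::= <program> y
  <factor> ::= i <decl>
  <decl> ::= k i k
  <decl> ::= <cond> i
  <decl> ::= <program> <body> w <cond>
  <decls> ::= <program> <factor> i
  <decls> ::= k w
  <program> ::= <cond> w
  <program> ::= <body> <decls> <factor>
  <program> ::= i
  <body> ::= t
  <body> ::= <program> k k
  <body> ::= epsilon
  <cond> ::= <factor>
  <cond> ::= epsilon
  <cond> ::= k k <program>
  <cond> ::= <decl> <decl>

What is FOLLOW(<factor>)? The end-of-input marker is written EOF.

<factor> is the start symbol, so EOF ∈ FOLLOW(<factor>).
In <factor> ::= <decls> <factor>: <factor> is at the end, add FOLLOW(<factor>) = { EOF, i, k, t, w, y }.
In <decls> ::= <program> <factor> i: add FIRST(i) = { i }.
In <program> ::= <body> <decls> <factor>: <factor> is at the end, add FOLLOW(<program>) = { EOF, i, k, t, w, y }.
In <cond> ::= <factor>: <factor> is at the end, add FOLLOW(<cond>) = { EOF, i, k, t, w, y }.
Union: FOLLOW(<factor>) = { EOF, i, k, t, w, y }.

{ EOF, i, k, t, w, y }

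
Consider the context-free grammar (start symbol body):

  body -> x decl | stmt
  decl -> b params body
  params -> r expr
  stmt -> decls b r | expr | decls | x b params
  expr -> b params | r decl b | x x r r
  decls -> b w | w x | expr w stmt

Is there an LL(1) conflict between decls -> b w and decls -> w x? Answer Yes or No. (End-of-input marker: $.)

FIRST(b w) = { b } and FIRST(w x) = { w }.
The FIRST sets are disjoint and neither alternative is nullable — no conflict.

No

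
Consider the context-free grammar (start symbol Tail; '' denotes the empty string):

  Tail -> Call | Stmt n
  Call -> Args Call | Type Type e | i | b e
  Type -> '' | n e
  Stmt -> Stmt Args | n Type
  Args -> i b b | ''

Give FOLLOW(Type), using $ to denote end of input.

In Call -> Type Type e: add FIRST(Type e) = { e, n }.
In Call -> Type Type e: add FIRST(e) = { e }.
In Stmt -> n Type: Type is at the end, add FOLLOW(Stmt) = { i, n }.
Union: FOLLOW(Type) = { e, i, n }.

{ e, i, n }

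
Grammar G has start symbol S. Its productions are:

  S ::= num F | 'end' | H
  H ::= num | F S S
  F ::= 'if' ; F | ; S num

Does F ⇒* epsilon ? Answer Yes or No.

No

No nonterminal in this grammar is nullable.
No production of F has an RHS whose symbols are all nullable, so F is not nullable.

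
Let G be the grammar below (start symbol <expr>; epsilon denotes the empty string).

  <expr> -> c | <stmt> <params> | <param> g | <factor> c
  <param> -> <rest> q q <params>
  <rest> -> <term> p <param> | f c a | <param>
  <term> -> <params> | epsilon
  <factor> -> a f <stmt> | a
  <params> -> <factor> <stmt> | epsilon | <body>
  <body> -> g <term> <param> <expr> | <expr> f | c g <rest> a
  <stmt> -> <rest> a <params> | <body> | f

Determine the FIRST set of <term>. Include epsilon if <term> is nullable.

From <term> -> <params>: add FIRST(<params>) = { a, c, f, g, p, epsilon } (including epsilon since <params> is nullable).
<term> -> epsilon contributes epsilon.
Union: FIRST(<term>) = { a, c, f, g, p, epsilon }.

{ a, c, f, g, p, epsilon }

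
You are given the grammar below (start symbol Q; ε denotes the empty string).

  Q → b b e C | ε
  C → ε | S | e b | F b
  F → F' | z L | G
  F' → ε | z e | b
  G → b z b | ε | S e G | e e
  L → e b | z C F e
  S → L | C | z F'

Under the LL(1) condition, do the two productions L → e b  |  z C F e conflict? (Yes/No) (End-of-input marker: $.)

FIRST(e b) = { e } and FIRST(z C F e) = { z }.
The FIRST sets are disjoint and neither alternative is nullable — no conflict.

No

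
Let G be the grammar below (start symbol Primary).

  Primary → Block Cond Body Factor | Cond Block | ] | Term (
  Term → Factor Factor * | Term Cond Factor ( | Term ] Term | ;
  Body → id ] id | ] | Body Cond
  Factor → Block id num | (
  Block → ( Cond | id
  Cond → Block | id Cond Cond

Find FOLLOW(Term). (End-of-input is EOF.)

{ (, ], id }

In Primary → Term (: add FIRST(() = { ( }.
In Term → Term Cond Factor (: add FIRST(Cond Factor () = { (, id }.
In Term → Term ] Term: add FIRST(] Term) = { ] }.
In Term → Term ] Term: Term is at the end, add FOLLOW(Term) = { (, ], id }.
Union: FOLLOW(Term) = { (, ], id }.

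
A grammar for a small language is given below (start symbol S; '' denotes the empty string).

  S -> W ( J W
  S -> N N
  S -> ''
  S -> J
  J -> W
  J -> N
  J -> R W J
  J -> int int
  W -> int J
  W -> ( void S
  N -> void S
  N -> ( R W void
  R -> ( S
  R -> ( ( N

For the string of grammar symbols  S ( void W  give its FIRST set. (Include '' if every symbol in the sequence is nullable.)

Add FIRST(S)\{''} = { (, int, void }; S is nullable, continue.
( is a terminal; add {(} and stop.

{ (, int, void }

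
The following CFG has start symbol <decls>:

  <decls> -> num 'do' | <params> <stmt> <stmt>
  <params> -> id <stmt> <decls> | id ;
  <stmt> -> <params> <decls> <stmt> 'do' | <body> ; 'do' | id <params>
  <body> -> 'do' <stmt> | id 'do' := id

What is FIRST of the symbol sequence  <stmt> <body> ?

Add FIRST(<stmt>) = { 'do', id }; <stmt> is not nullable, stop.

{ 'do', id }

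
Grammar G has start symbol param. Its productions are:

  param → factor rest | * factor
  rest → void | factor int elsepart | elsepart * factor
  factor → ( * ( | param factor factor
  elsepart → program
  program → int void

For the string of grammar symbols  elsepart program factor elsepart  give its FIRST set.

{ int }

Add FIRST(elsepart) = { int }; elsepart is not nullable, stop.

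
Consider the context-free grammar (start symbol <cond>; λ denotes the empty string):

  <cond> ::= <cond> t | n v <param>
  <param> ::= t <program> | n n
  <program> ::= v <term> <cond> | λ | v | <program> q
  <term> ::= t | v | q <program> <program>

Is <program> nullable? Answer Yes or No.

<program> has an λ-production, so <program> ⇒ λ.

Yes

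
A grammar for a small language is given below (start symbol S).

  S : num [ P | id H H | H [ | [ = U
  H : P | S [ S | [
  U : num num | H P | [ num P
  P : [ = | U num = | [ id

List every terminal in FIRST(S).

S : num [ P contributes {num}.
S : id H H contributes {id}.
From S : H [: add FIRST(H) = { [, id, num }.
S : [ = U contributes {[}.
Union: FIRST(S) = { [, id, num }.

{ [, id, num }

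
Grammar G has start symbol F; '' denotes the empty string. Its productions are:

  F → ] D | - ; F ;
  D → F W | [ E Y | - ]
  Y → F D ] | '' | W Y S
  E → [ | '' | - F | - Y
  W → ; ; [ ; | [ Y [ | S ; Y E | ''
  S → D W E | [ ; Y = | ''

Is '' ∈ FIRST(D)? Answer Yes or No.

Nullable nonterminals: E, S, W, Y.
No production of D has an RHS whose symbols are all nullable, so D is not nullable.

No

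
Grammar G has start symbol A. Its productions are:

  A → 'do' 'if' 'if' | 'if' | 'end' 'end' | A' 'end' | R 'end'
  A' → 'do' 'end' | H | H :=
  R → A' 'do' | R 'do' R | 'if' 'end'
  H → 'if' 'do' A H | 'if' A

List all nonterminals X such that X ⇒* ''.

No nonterminal has an empty production or an RHS whose symbols are all nullable.

{ } (none)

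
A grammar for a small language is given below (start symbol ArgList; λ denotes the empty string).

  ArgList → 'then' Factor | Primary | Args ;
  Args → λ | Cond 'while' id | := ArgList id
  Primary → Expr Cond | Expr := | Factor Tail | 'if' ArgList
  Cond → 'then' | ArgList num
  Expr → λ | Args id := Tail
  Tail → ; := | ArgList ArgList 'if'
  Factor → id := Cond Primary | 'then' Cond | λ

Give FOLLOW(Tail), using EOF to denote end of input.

{ EOF, 'if', 'then', :=, ;, id, num }

In Primary → Factor Tail: Tail is at the end, add FOLLOW(Primary) = { EOF, 'if', 'then', :=, ;, id, num }.
In Expr → Args id := Tail: Tail is at the end, add FOLLOW(Expr) = { 'if', 'then', :=, ;, id }.
Union: FOLLOW(Tail) = { EOF, 'if', 'then', :=, ;, id, num }.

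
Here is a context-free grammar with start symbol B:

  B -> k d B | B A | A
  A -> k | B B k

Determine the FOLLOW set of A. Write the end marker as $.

In B -> B A: A is at the end, add FOLLOW(B) = { $, k }.
In B -> A: A is at the end, add FOLLOW(B) = { $, k }.
Union: FOLLOW(A) = { $, k }.

{ $, k }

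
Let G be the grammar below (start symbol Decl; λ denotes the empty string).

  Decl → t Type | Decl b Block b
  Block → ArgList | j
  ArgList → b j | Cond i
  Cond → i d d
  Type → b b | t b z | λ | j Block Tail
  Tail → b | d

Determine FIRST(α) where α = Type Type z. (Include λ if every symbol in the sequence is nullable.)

Add FIRST(Type)\{λ} = { b, j, t }; Type is nullable, continue.
Add FIRST(Type)\{λ} = { b, j, t }; Type is nullable, continue.
z is a terminal; add {z} and stop.

{ b, j, t, z }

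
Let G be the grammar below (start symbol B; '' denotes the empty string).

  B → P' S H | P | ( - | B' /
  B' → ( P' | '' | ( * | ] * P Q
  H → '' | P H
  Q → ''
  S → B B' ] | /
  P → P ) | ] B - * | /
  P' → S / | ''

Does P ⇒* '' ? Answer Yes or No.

Nullable nonterminals: B', H, P', Q.
No production of P has an RHS whose symbols are all nullable, so P is not nullable.

No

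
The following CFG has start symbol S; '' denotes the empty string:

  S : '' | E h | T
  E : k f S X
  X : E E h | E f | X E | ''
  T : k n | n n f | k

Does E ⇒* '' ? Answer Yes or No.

No

Nullable nonterminals: S, X.
No production of E has an RHS whose symbols are all nullable, so E is not nullable.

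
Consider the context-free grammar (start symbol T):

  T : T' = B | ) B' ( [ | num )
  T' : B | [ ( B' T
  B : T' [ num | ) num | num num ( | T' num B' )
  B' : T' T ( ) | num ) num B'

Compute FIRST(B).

{ ), [, num }

From B : T' [ num: add FIRST(T') = { ), [, num }.
B : ) num contributes {)}.
B : num num ( contributes {num}.
From B : T' num B' ): add FIRST(T') = { ), [, num }.
Union: FIRST(B) = { ), [, num }.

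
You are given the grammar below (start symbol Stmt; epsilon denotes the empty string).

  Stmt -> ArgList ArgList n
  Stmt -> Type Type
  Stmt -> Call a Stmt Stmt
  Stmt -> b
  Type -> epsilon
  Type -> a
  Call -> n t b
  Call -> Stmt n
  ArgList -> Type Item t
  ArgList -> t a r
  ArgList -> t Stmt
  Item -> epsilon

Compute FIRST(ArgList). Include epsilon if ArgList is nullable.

{ a, t }

From ArgList -> Type Item t: Type, Item nullable, take FIRST(Type) ∪ FIRST(Item) ∪ {t} = { a, t }.
ArgList -> t a r contributes {t}.
ArgList -> t Stmt contributes {t}.
Union: FIRST(ArgList) = { a, t }.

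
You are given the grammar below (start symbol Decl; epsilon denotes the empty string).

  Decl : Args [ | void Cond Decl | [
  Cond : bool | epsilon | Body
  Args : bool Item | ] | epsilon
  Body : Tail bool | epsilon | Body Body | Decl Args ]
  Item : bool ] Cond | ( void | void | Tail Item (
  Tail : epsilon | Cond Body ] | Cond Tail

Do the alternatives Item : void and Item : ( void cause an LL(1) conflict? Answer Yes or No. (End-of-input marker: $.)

FIRST(void) = { void } and FIRST(( void) = { ( }.
The FIRST sets are disjoint and neither alternative is nullable — no conflict.

No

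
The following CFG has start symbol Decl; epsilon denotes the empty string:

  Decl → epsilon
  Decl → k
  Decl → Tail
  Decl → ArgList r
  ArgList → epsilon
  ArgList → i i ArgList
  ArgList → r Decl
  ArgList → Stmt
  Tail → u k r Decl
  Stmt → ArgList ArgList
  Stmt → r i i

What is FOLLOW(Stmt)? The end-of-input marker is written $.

{ i, r }

In ArgList → Stmt: Stmt is at the end, add FOLLOW(ArgList) = { i, r }.
Union: FOLLOW(Stmt) = { i, r }.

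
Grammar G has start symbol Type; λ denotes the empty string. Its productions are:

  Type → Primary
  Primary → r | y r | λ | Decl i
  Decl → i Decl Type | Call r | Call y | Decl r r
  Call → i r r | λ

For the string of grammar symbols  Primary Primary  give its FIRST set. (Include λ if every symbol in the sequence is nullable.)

{ i, r, y, λ }

Add FIRST(Primary)\{λ} = { i, r, y }; Primary is nullable, continue.
Add FIRST(Primary)\{λ} = { i, r, y }; Primary is nullable, continue.
Every symbol is nullable, so include λ.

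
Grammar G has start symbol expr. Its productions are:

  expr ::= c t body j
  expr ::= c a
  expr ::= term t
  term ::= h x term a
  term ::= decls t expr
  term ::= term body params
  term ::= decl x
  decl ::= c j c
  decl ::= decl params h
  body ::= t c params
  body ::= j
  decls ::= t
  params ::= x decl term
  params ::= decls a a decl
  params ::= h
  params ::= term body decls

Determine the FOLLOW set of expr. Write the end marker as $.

expr is the start symbol, so $ ∈ FOLLOW(expr).
In term ::= decls t expr: expr is at the end, add FOLLOW(term) = { a, c, h, j, t, x }.
Union: FOLLOW(expr) = { $, a, c, h, j, t, x }.

{ $, a, c, h, j, t, x }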